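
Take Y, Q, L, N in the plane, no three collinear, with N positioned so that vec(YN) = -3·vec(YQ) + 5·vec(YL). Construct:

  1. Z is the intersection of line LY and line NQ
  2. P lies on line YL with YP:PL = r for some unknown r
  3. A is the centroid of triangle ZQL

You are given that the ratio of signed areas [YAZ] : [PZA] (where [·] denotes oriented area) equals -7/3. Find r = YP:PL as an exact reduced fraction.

Set Y = (0, 0), Q = (1, 0), L = (0, 1), N = (-3, 5); any affine frame gives the same invariant.
1. Z is the intersection of line LY and line NQ ⇒ Z = (0, 5/4)
2. With YP:PL = r, write λ = r/(r+1) so P = Y + λ·(L−Y); P is affine-linear in λ
3. A is the centroid of triangle ZQL ⇒ A = (1/3, 3/4)
Every point depending on P is an affine combination of P and λ-independent points, so each such coordinate is linear in λ; the λ² term in each signed area is a multiple of (L−Y)×(L−Y) = 0, so 2·[YAZ] and 2·[PZA] are each linear in λ. Evaluating at λ=0 and λ=1:
  2·[YAZ] = 5/12,   2·[PZA] = 1/3·λ − 5/12
So [YAZ]:[PZA] = (5/12) / (1/3·λ − 5/12). Setting this equal to -7/3:
  5/12 = -7/3·(1/3·λ − 5/12)  ⇒  λ = 5/7
Then r = λ/(1−λ) = (5/7)/(2/7) = 5/2. Check: with r = 5/2, P = (0, 5/7) and [YAZ]:[PZA] = -7/3 as required.

r = 5/2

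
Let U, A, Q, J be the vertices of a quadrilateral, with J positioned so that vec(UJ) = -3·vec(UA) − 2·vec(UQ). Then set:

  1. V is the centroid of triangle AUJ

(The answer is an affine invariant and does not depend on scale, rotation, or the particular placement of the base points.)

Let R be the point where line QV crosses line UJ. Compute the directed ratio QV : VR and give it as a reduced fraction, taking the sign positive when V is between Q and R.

Work in coordinates with U = (0, 0), A = (1, 0), Q = (0, 1), J = (-3, -2).
1. V is the centroid of triangle AUJ ⇒ V = (-2/3, -2/3)
line QV meets UJ at R = (-6/11, -4/11)
V = Q + t·(R−Q) with t = 11/9, so QV:VR = 11/9:-2/9

QV:VR = -11/2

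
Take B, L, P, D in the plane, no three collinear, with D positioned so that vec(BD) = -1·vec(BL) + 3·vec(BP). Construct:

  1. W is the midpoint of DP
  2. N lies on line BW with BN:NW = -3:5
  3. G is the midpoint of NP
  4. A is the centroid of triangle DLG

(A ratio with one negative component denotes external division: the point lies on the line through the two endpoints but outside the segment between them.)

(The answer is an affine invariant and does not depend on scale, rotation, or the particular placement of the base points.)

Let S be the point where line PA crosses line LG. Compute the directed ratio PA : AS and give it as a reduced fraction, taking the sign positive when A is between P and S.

PA:AS = 8/31

Choose coordinates B = (0, 0), L = (1, 0), P = (0, 1), D = (-1, 3).
1. W is the midpoint of DP ⇒ W = (-1/2, 2)
2. N lies on line BW with BN:NW = -3:5 ⇒ N = (3/4, -3)
3. G is the midpoint of NP ⇒ G = (3/8, -1)
4. A is the centroid of triangle DLG ⇒ A = (1/8, 2/3)
line PA meets LG at S = (39/64, -5/8)
A = P + t·(S−P) with t = 8/39, so PA:AS = 8/39:31/39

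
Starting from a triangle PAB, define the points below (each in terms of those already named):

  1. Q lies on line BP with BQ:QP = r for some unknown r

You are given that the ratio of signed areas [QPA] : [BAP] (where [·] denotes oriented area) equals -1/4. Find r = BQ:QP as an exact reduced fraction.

Assign P = (0, 0), A = (1, 0), B = (0, 1) — the answer is frame-independent, so this choice is without loss of generality.
1. With BQ:QP = r, write λ = r/(r+1) so Q = B + λ·(P−B); Q is affine-linear in λ
Every point depending on Q is an affine combination of Q and λ-independent points, so each such coordinate is linear in λ; the λ² term in each signed area is a multiple of (P−B)×(P−B) = 0, so 2·[QPA] and 2·[BAP] are each linear in λ. Evaluating at λ=0 and λ=1:
  2·[QPA] = −λ + 1,   2·[BAP] = -1
So [QPA]:[BAP] = (−λ + 1) / (-1). Setting this equal to -1/4:
  −λ + 1 = -1/4·(-1)  ⇒  λ = 3/4
Then r = λ/(1−λ) = (3/4)/(1/4) = 3. Check: with r = 3, Q = (0, 1/4) and [QPA]:[BAP] = -1/4 as required.

r = 3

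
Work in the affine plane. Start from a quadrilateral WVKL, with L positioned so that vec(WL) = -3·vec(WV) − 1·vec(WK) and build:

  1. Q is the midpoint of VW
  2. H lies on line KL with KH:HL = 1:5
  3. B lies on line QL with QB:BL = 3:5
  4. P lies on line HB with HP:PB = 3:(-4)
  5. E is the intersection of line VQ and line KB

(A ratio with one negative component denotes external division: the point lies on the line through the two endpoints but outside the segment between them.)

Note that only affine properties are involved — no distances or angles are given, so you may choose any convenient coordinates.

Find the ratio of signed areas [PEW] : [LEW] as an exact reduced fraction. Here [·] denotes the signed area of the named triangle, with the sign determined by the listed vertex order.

Work in coordinates with W = (0, 0), V = (1, 0), K = (0, 1), L = (-3, -1).
1. Q is the midpoint of VW ⇒ Q = (1/2, 0)
2. H lies on line KL with KH:HL = 1:5 ⇒ H = (-1/2, 2/3)
3. B lies on line QL with QB:BL = 3:5 ⇒ B = (-13/16, -3/8)
4. P lies on line HB with HP:PB = 3:(-4) ⇒ P = (7/16, 91/24)
5. E is the intersection of line VQ and line KB ⇒ E = (-13/22, 0)
2·[PEW] = 1183/528, 2·[LEW] = -13/22
[PEW]:[LEW] = 1183/528:-13/22 = -91/24

[PEW]:[LEW] = -91/24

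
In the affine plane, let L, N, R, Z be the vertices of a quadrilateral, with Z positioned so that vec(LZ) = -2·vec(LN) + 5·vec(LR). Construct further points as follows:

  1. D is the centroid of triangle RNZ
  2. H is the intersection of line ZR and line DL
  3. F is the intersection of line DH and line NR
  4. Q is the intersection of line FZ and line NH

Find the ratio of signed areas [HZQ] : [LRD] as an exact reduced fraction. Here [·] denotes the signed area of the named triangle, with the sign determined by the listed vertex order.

[HZQ]:[LRD] = 147/164

Set L = (0, 0), N = (1, 0), R = (0, 1), Z = (-2, 5); any affine frame gives the same invariant.
1. D is the centroid of triangle RNZ ⇒ D = (-1/3, 2)
2. H is the intersection of line ZR and line DL ⇒ H = (-1/4, 3/2)
3. F is the intersection of line DH and line NR ⇒ F = (-1/5, 6/5)
4. Q is the intersection of line FZ and line NH ⇒ Q = (-19/41, 72/41)
2·[HZQ] = 49/164, 2·[LRD] = 1/3
[HZQ]:[LRD] = 49/164:1/3 = 147/164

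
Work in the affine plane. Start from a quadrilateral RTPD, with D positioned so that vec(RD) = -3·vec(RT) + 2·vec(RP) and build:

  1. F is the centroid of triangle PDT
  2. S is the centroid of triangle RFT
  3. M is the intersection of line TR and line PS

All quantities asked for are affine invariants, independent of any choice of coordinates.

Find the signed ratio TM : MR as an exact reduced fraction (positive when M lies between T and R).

Set R = (0, 0), T = (1, 0), P = (0, 1), D = (-3, 2); any affine frame gives the same invariant.
1. F is the centroid of triangle PDT ⇒ F = (-2/3, 1)
2. S is the centroid of triangle RFT ⇒ S = (1/9, 1/3)
3. M is the intersection of line TR and line PS ⇒ M = (1/6, 0)
M = T + t·(R−T) with t = 5/6, so TM:MR = t:(1−t) = 5/6:1/6

TM:MR = 5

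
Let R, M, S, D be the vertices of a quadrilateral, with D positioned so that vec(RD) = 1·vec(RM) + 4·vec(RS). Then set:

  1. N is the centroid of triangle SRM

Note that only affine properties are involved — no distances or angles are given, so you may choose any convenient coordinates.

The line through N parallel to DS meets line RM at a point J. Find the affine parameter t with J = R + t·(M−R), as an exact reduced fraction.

Work in coordinates with R = (0, 0), M = (1, 0), S = (0, 1), D = (1, 4).
1. N is the centroid of triangle SRM ⇒ N = (1/3, 1/3)
through N parallel to DS: direction (-1, -3); meets RM at J = (2/9, 0)
J = R + t·(M−R) with t = 2/9

t = 2/9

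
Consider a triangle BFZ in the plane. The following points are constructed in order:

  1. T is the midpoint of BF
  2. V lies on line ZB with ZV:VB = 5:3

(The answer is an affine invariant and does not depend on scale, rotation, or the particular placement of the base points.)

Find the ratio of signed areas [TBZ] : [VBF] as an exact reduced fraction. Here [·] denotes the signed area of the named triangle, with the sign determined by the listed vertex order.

[TBZ]:[VBF] = -4/3

Choose coordinates B = (0, 0), F = (1, 0), Z = (0, 1).
1. T is the midpoint of BF ⇒ T = (1/2, 0)
2. V lies on line ZB with ZV:VB = 5:3 ⇒ V = (0, 3/8)
2·[TBZ] = -1/2, 2·[VBF] = 3/8
[TBZ]:[VBF] = -1/2:3/8 = -4/3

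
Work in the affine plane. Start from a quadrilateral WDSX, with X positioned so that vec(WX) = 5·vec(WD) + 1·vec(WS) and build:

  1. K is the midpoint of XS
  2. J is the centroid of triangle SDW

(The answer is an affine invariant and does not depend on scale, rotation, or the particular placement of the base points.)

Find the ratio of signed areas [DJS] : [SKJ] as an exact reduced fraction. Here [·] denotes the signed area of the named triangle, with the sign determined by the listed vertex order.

Set W = (0, 0), D = (1, 0), S = (0, 1), X = (5, 1); any affine frame gives the same invariant.
1. K is the midpoint of XS ⇒ K = (5/2, 1)
2. J is the centroid of triangle SDW ⇒ J = (1/3, 1/3)
2·[DJS] = -1/3, 2·[SKJ] = -5/3
[DJS]:[SKJ] = -1/3:-5/3 = 1/5

[DJS]:[SKJ] = 1/5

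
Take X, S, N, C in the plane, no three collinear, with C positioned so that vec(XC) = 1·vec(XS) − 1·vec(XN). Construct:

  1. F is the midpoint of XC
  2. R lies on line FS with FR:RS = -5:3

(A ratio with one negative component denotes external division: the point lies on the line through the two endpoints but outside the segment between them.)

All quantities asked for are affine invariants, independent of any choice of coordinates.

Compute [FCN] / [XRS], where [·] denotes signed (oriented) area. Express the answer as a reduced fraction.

Work in coordinates with X = (0, 0), S = (1, 0), N = (0, 1), C = (1, -1).
1. F is the midpoint of XC ⇒ F = (1/2, -1/2)
2. R lies on line FS with FR:RS = -5:3 ⇒ R = (7/4, 3/4)
2·[FCN] = 1/2, 2·[XRS] = -3/4
[FCN]:[XRS] = 1/2:-3/4 = -2/3

[FCN]:[XRS] = -2/3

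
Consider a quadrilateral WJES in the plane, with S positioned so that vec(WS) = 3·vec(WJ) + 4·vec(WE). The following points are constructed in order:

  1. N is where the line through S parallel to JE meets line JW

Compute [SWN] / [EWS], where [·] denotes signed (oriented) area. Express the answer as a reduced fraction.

[SWN]:[EWS] = 28/3

Work in coordinates with W = (0, 0), J = (1, 0), E = (0, 1), S = (3, 4).
1. N is where the line through S parallel to JE meets line JW ⇒ N = (7, 0)
2·[SWN] = 28, 2·[EWS] = 3
[SWN]:[EWS] = 28:3 = 28/3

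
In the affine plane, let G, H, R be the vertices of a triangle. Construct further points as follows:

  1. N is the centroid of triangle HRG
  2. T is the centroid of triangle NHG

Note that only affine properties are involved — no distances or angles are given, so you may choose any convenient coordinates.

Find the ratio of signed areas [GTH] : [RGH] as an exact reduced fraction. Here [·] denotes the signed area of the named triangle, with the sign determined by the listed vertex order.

[GTH]:[RGH] = -1/9

Choose coordinates G = (0, 0), H = (1, 0), R = (0, 1).
1. N is the centroid of triangle HRG ⇒ N = (1/3, 1/3)
2. T is the centroid of triangle NHG ⇒ T = (4/9, 1/9)
2·[GTH] = -1/9, 2·[RGH] = 1
[GTH]:[RGH] = -1/9:1 = -1/9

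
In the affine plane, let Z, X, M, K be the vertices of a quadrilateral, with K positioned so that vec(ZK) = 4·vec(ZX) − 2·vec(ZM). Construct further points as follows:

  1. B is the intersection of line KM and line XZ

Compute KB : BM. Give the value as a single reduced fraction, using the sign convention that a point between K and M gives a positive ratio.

KB:BM = 2

Assign Z = (0, 0), X = (1, 0), M = (0, 1), K = (4, -2) — the answer is frame-independent, so this choice is without loss of generality.
1. B is the intersection of line KM and line XZ ⇒ B = (4/3, 0)
B = K + t·(M−K) with t = 2/3, so KB:BM = t:(1−t) = 2/3:1/3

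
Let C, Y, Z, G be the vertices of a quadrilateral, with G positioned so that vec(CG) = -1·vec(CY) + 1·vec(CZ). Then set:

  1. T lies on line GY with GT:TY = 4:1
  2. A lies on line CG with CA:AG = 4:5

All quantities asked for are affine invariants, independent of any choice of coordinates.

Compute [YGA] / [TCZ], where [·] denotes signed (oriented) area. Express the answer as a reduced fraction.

Set C = (0, 0), Y = (1, 0), Z = (0, 1), G = (-1, 1); any affine frame gives the same invariant.
1. T lies on line GY with GT:TY = 4:1 ⇒ T = (3/5, 1/5)
2. A lies on line CG with CA:AG = 4:5 ⇒ A = (-4/9, 4/9)
2·[YGA] = 5/9, 2·[TCZ] = -3/5
[YGA]:[TCZ] = 5/9:-3/5 = -25/27

[YGA]:[TCZ] = -25/27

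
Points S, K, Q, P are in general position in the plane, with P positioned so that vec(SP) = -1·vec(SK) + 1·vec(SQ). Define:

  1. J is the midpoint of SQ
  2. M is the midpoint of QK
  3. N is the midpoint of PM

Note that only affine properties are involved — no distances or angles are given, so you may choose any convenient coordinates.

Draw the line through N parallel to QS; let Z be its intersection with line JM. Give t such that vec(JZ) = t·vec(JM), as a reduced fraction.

Set S = (0, 0), K = (1, 0), Q = (0, 1), P = (-1, 1); any affine frame gives the same invariant.
1. J is the midpoint of SQ ⇒ J = (0, 1/2)
2. M is the midpoint of QK ⇒ M = (1/2, 1/2)
3. N is the midpoint of PM ⇒ N = (-1/4, 3/4)
through N parallel to QS: direction (0, -1); meets JM at Z = (-1/4, 1/2)
Z = J + t·(M−J) with t = -1/2

t = -1/2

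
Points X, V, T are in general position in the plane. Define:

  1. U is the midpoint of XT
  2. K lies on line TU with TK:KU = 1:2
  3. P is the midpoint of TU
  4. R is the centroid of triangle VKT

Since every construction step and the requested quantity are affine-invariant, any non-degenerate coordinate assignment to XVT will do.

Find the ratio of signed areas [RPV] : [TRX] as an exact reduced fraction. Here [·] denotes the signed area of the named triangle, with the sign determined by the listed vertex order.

[RPV]:[TRX] = -1/3

Choose coordinates X = (0, 0), V = (1, 0), T = (0, 1).
1. U is the midpoint of XT ⇒ U = (0, 1/2)
2. K lies on line TU with TK:KU = 1:2 ⇒ K = (0, 5/6)
3. P is the midpoint of TU ⇒ P = (0, 3/4)
4. R is the centroid of triangle VKT ⇒ R = (1/3, 11/18)
2·[RPV] = 1/9, 2·[TRX] = -1/3
[RPV]:[TRX] = 1/9:-1/3 = -1/3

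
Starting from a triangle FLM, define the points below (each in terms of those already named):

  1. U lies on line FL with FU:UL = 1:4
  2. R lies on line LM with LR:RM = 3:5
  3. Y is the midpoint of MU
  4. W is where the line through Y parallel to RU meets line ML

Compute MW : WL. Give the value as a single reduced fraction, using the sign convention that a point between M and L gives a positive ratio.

Assign F = (0, 0), L = (1, 0), M = (0, 1) — the answer is frame-independent, so this choice is without loss of generality.
1. U lies on line FL with FU:UL = 1:4 ⇒ U = (1/5, 0)
2. R lies on line LM with LR:RM = 3:5 ⇒ R = (5/8, 3/8)
3. Y is the midpoint of MU ⇒ Y = (1/10, 1/2)
4. W is where the line through Y parallel to RU meets line ML ⇒ W = (5/16, 11/16)
W = M + t·(L−M) with t = 5/16, so MW:WL = t:(1−t) = 5/16:11/16

MW:WL = 5/11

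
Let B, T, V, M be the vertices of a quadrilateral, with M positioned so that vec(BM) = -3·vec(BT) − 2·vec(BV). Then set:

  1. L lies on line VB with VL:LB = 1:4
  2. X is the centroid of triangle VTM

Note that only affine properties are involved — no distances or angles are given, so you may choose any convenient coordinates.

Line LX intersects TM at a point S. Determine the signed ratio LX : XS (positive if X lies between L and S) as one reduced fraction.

LX:XS = 8/5

Assign B = (0, 0), T = (1, 0), V = (0, 1), M = (-3, -2) — the answer is frame-independent, so this choice is without loss of generality.
1. L lies on line VB with VL:LB = 1:4 ⇒ L = (0, 4/5)
2. X is the centroid of triangle VTM ⇒ X = (-2/3, -1/3)
line LX meets TM at S = (-13/12, -25/24)
X = L + t·(S−L) with t = 8/13, so LX:XS = 8/13:5/13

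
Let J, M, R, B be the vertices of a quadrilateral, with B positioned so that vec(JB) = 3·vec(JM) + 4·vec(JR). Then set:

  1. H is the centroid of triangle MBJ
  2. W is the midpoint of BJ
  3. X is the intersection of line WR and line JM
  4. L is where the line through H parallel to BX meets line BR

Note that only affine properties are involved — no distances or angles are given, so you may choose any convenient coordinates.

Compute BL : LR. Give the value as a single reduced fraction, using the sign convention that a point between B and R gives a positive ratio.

BL:LR = -32/23

Set J = (0, 0), M = (1, 0), R = (0, 1), B = (3, 4); any affine frame gives the same invariant.
1. H is the centroid of triangle MBJ ⇒ H = (4/3, 4/3)
2. W is the midpoint of BJ ⇒ W = (3/2, 2)
3. X is the intersection of line WR and line JM ⇒ X = (-3/2, 0)
4. L is where the line through H parallel to BX meets line BR ⇒ L = (-23/3, -20/3)
L = B + t·(R−B) with t = 32/9, so BL:LR = t:(1−t) = 32/9:-23/9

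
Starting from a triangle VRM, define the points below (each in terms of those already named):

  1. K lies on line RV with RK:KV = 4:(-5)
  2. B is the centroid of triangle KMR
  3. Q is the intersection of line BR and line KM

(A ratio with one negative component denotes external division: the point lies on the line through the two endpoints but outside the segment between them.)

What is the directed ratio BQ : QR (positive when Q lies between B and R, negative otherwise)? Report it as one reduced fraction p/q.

Set V = (0, 0), R = (1, 0), M = (0, 1); any affine frame gives the same invariant.
1. K lies on line RV with RK:KV = 4:(-5) ⇒ K = (5, 0)
2. B is the centroid of triangle KMR ⇒ B = (2, 1/3)
3. Q is the intersection of line BR and line KM ⇒ Q = (5/2, 1/2)
Q = B + t·(R−B) with t = -1/2, so BQ:QR = t:(1−t) = -1/2:3/2

BQ:QR = -1/3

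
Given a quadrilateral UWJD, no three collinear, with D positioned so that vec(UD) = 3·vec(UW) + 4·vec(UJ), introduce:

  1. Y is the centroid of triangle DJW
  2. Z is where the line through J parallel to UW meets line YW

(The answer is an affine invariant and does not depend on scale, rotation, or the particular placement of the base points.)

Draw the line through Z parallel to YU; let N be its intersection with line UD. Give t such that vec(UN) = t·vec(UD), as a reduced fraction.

Set U = (0, 0), W = (1, 0), J = (0, 1), D = (3, 4); any affine frame gives the same invariant.
1. Y is the centroid of triangle DJW ⇒ Y = (4/3, 5/3)
2. Z is where the line through J parallel to UW meets line YW ⇒ Z = (6/5, 1)
through Z parallel to YU: direction (-4/3, -5/3); meets UD at N = (-6, -8)
N = U + t·(D−U) with t = -2

t = -2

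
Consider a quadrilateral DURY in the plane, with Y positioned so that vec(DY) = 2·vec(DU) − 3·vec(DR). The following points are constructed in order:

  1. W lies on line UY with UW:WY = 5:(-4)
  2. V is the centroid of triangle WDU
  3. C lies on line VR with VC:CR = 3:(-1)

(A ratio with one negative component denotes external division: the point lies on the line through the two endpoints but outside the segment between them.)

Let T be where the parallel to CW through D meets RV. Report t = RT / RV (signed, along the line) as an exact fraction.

t = -43/8

Assign D = (0, 0), U = (1, 0), R = (0, 1), Y = (2, -3) — the answer is frame-independent, so this choice is without loss of generality.
1. W lies on line UY with UW:WY = 5:(-4) ⇒ W = (6, -15)
2. V is the centroid of triangle WDU ⇒ V = (7/3, -5)
3. C lies on line VR with VC:CR = 3:(-1) ⇒ C = (-7/6, 4)
through D parallel to CW: direction (43/6, -19); meets RV at T = (-301/24, 133/4)
T = R + t·(V−R) with t = -43/8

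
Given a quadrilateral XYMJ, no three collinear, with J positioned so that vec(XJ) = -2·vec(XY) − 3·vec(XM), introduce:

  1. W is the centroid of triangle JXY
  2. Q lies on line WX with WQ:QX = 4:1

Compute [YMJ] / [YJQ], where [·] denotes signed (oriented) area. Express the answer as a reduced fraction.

[YMJ]:[YJQ] = -30/13

Assign X = (0, 0), Y = (1, 0), M = (0, 1), J = (-2, -3) — the answer is frame-independent, so this choice is without loss of generality.
1. W is the centroid of triangle JXY ⇒ W = (-1/3, -1)
2. Q lies on line WX with WQ:QX = 4:1 ⇒ Q = (-1/15, -1/5)
2·[YMJ] = 6, 2·[YJQ] = -13/5
[YMJ]:[YJQ] = 6:-13/5 = -30/13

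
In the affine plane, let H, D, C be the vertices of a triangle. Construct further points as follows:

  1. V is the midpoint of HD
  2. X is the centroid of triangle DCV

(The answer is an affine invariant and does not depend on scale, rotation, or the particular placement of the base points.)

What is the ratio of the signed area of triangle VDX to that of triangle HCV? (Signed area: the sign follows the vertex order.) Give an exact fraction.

Work in coordinates with H = (0, 0), D = (1, 0), C = (0, 1).
1. V is the midpoint of HD ⇒ V = (1/2, 0)
2. X is the centroid of triangle DCV ⇒ X = (1/2, 1/3)
2·[VDX] = 1/6, 2·[HCV] = -1/2
[VDX]:[HCV] = 1/6:-1/2 = -1/3

[VDX]:[HCV] = -1/3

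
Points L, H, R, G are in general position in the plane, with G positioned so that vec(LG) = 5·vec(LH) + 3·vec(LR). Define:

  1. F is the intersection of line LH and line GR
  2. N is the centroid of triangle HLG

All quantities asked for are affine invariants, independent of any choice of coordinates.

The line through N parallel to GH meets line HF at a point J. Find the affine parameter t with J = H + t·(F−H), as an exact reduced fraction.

t = 2/21

Set L = (0, 0), H = (1, 0), R = (0, 1), G = (5, 3); any affine frame gives the same invariant.
1. F is the intersection of line LH and line GR ⇒ F = (-5/2, 0)
2. N is the centroid of triangle HLG ⇒ N = (2, 1)
through N parallel to GH: direction (-4, -3); meets HF at J = (2/3, 0)
J = H + t·(F−H) with t = 2/21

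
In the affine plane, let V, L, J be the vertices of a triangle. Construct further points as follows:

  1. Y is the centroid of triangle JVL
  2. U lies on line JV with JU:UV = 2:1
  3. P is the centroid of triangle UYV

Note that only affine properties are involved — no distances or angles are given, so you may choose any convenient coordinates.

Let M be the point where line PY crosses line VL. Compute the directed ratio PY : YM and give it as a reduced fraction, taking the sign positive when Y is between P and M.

PY:YM = -1/3

Work in coordinates with V = (0, 0), L = (1, 0), J = (0, 1).
1. Y is the centroid of triangle JVL ⇒ Y = (1/3, 1/3)
2. U lies on line JV with JU:UV = 2:1 ⇒ U = (0, 1/3)
3. P is the centroid of triangle UYV ⇒ P = (1/9, 2/9)
line PY meets VL at M = (-1/3, 0)
Y = P + t·(M−P) with t = -1/2, so PY:YM = -1/2:3/2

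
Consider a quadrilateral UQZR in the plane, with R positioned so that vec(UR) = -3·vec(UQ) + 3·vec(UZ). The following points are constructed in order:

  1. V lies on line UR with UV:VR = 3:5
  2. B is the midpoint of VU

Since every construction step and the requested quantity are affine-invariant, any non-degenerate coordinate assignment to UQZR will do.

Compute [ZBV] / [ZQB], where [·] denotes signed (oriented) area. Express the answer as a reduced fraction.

Assign U = (0, 0), Q = (1, 0), Z = (0, 1), R = (-3, 3) — the answer is frame-independent, so this choice is without loss of generality.
1. V lies on line UR with UV:VR = 3:5 ⇒ V = (-9/8, 9/8)
2. B is the midpoint of VU ⇒ B = (-9/16, 9/16)
2·[ZBV] = -9/16, 2·[ZQB] = -1
[ZBV]:[ZQB] = -9/16:-1 = 9/16

[ZBV]:[ZQB] = 9/16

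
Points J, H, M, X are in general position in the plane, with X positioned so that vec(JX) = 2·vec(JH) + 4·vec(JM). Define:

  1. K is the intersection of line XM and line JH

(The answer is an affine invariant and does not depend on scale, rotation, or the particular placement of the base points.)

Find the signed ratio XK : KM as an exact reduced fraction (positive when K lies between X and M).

Choose coordinates J = (0, 0), H = (1, 0), M = (0, 1), X = (2, 4).
1. K is the intersection of line XM and line JH ⇒ K = (-2/3, 0)
K = X + t·(M−X) with t = 4/3, so XK:KM = t:(1−t) = 4/3:-1/3

XK:KM = -4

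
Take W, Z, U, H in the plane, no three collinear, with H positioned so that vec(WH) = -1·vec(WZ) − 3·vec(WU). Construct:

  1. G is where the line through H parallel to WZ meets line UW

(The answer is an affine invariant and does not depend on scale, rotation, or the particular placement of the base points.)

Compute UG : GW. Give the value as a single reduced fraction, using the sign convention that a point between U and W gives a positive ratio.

UG:GW = -4/3

Set W = (0, 0), Z = (1, 0), U = (0, 1), H = (-1, -3); any affine frame gives the same invariant.
1. G is where the line through H parallel to WZ meets line UW ⇒ G = (0, -3)
G = U + t·(W−U) with t = 4, so UG:GW = t:(1−t) = 4:-3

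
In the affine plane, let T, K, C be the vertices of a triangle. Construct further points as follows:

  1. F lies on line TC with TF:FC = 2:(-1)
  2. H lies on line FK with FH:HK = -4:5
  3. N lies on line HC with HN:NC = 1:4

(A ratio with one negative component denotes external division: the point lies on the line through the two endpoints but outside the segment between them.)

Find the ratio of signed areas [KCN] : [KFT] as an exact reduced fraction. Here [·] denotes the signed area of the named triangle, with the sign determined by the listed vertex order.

[KCN]:[KFT] = -2

Set T = (0, 0), K = (1, 0), C = (0, 1); any affine frame gives the same invariant.
1. F lies on line TC with TF:FC = 2:(-1) ⇒ F = (0, 2)
2. H lies on line FK with FH:HK = -4:5 ⇒ H = (-4, 10)
3. N lies on line HC with HN:NC = 1:4 ⇒ N = (-16/5, 41/5)
2·[KCN] = -4, 2·[KFT] = 2
[KCN]:[KFT] = -4:2 = -2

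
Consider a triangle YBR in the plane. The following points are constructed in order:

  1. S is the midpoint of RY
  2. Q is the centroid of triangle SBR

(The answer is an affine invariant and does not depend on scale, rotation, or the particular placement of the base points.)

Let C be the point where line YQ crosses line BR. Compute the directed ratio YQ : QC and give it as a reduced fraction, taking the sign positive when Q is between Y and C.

YQ:QC = 5

Work in coordinates with Y = (0, 0), B = (1, 0), R = (0, 1).
1. S is the midpoint of RY ⇒ S = (0, 1/2)
2. Q is the centroid of triangle SBR ⇒ Q = (1/3, 1/2)
line YQ meets BR at C = (2/5, 3/5)
Q = Y + t·(C−Y) with t = 5/6, so YQ:QC = 5/6:1/6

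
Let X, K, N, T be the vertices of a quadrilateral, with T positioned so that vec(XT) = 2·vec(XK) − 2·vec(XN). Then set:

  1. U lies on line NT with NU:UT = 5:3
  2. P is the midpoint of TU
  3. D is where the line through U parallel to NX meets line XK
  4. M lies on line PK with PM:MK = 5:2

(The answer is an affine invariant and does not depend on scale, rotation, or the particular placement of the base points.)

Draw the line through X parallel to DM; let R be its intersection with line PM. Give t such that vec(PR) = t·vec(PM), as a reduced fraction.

t = 3

Work in coordinates with X = (0, 0), K = (1, 0), N = (0, 1), T = (2, -2).
1. U lies on line NT with NU:UT = 5:3 ⇒ U = (5/4, -7/8)
2. P is the midpoint of TU ⇒ P = (13/8, -23/16)
3. D is where the line through U parallel to NX meets line XK ⇒ D = (5/4, 0)
4. M lies on line PK with PM:MK = 5:2 ⇒ M = (33/28, -23/56)
through X parallel to DM: direction (-1/14, -23/56); meets PM at R = (2/7, 23/14)
R = P + t·(M−P) with t = 3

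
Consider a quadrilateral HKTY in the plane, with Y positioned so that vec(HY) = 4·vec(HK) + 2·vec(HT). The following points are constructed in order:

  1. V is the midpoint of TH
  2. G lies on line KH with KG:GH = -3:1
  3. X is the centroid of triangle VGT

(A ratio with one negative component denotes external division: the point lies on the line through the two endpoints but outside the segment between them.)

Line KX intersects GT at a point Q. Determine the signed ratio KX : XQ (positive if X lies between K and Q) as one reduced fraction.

Choose coordinates H = (0, 0), K = (1, 0), T = (0, 1), Y = (4, 2).
1. V is the midpoint of TH ⇒ V = (0, 1/2)
2. G lies on line KH with KG:GH = -3:1 ⇒ G = (-1/2, 0)
3. X is the centroid of triangle VGT ⇒ X = (-1/6, 1/2)
line KX meets GT at Q = (-4/17, 9/17)
X = K + t·(Q−K) with t = 17/18, so KX:XQ = 17/18:1/18

KX:XQ = 17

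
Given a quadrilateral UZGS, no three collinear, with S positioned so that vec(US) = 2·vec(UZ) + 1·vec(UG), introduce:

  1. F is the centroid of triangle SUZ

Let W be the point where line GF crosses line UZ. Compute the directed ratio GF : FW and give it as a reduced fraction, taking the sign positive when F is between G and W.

Work in coordinates with U = (0, 0), Z = (1, 0), G = (0, 1), S = (2, 1).
1. F is the centroid of triangle SUZ ⇒ F = (1, 1/3)
line GF meets UZ at W = (3/2, 0)
F = G + t·(W−G) with t = 2/3, so GF:FW = 2/3:1/3

GF:FW = 2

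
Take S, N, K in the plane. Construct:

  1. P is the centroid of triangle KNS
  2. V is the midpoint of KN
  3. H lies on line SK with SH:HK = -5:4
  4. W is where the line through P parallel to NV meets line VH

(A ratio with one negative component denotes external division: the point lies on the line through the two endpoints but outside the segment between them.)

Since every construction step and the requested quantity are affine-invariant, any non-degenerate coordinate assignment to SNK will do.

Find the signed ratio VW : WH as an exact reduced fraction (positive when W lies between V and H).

VW:WH = -1/13

Assign S = (0, 0), N = (1, 0), K = (0, 1) — the answer is frame-independent, so this choice is without loss of generality.
1. P is the centroid of triangle KNS ⇒ P = (1/3, 1/3)
2. V is the midpoint of KN ⇒ V = (1/2, 1/2)
3. H lies on line SK with SH:HK = -5:4 ⇒ H = (0, 5)
4. W is where the line through P parallel to NV meets line VH ⇒ W = (13/24, 1/8)
W = V + t·(H−V) with t = -1/12, so VW:WH = t:(1−t) = -1/12:13/12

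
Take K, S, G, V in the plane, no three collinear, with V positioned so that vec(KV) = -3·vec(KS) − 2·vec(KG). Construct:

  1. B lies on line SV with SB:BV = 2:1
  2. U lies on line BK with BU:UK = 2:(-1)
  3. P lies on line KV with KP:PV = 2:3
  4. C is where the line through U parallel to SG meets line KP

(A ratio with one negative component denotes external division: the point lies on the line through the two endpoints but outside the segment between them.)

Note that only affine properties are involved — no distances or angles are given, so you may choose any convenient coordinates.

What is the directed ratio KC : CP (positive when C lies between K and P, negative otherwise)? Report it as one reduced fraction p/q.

KC:CP = -3/5

Assign K = (0, 0), S = (1, 0), G = (0, 1), V = (-3, -2) — the answer is frame-independent, so this choice is without loss of generality.
1. B lies on line SV with SB:BV = 2:1 ⇒ B = (-5/3, -4/3)
2. U lies on line BK with BU:UK = 2:(-1) ⇒ U = (5/3, 4/3)
3. P lies on line KV with KP:PV = 2:3 ⇒ P = (-6/5, -4/5)
4. C is where the line through U parallel to SG meets line KP ⇒ C = (9/5, 6/5)
C = K + t·(P−K) with t = -3/2, so KC:CP = t:(1−t) = -3/2:5/2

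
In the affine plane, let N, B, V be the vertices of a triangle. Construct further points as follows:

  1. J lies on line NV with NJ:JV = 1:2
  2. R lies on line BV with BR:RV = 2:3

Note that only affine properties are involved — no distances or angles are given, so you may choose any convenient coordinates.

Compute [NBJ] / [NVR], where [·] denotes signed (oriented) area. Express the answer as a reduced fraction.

[NBJ]:[NVR] = -5/9

Set N = (0, 0), B = (1, 0), V = (0, 1); any affine frame gives the same invariant.
1. J lies on line NV with NJ:JV = 1:2 ⇒ J = (0, 1/3)
2. R lies on line BV with BR:RV = 2:3 ⇒ R = (3/5, 2/5)
2·[NBJ] = 1/3, 2·[NVR] = -3/5
[NBJ]:[NVR] = 1/3:-3/5 = -5/9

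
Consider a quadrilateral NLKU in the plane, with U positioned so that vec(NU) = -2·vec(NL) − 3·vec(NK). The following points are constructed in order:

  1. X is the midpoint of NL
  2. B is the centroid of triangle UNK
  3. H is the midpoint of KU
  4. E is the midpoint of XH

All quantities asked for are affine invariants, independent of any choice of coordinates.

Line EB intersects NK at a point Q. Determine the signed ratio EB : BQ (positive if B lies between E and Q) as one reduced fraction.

EB:BQ = -5/8

Work in coordinates with N = (0, 0), L = (1, 0), K = (0, 1), U = (-2, -3).
1. X is the midpoint of NL ⇒ X = (1/2, 0)
2. B is the centroid of triangle UNK ⇒ B = (-2/3, -2/3)
3. H is the midpoint of KU ⇒ H = (-1, -1)
4. E is the midpoint of XH ⇒ E = (-1/4, -1/2)
line EB meets NK at Q = (0, -2/5)
B = E + t·(Q−E) with t = -5/3, so EB:BQ = -5/3:8/3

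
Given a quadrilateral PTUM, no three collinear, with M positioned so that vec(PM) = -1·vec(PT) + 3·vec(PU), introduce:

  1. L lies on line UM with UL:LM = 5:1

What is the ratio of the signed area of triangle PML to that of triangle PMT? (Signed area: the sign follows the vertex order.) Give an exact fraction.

Choose coordinates P = (0, 0), T = (1, 0), U = (0, 1), M = (-1, 3).
1. L lies on line UM with UL:LM = 5:1 ⇒ L = (-5/6, 8/3)
2·[PML] = -1/6, 2·[PMT] = -3
[PML]:[PMT] = -1/6:-3 = 1/18

[PML]:[PMT] = 1/18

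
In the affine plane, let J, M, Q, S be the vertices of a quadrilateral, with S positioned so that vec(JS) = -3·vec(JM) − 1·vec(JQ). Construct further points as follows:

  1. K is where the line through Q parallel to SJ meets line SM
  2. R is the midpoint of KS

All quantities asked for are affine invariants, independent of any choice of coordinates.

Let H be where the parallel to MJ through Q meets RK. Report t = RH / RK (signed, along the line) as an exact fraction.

t = -7/3

Assign J = (0, 0), M = (1, 0), Q = (0, 1), S = (-3, -1) — the answer is frame-independent, so this choice is without loss of generality.
1. K is where the line through Q parallel to SJ meets line SM ⇒ K = (-15, -4)
2. R is the midpoint of KS ⇒ R = (-9, -5/2)
through Q parallel to MJ: direction (-1, 0); meets RK at H = (5, 1)
H = R + t·(K−R) with t = -7/3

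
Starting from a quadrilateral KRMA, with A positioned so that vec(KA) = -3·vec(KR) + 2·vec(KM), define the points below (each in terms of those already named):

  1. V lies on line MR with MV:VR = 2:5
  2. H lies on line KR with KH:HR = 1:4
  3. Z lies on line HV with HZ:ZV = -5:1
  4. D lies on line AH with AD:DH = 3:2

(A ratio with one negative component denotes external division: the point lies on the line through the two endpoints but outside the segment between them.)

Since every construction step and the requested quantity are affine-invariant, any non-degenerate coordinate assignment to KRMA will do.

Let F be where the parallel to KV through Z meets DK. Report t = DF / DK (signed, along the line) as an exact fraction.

t = 27/28

Work in coordinates with K = (0, 0), R = (1, 0), M = (0, 1), A = (-3, 2).
1. V lies on line MR with MV:VR = 2:5 ⇒ V = (2/7, 5/7)
2. H lies on line KR with KH:HR = 1:4 ⇒ H = (1/5, 0)
3. Z lies on line HV with HZ:ZV = -5:1 ⇒ Z = (43/140, 25/28)
4. D lies on line AH with AD:DH = 3:2 ⇒ D = (-27/25, 4/5)
through Z parallel to KV: direction (2/7, 5/7); meets DK at F = (-27/700, 1/35)
F = D + t·(K−D) with t = 27/28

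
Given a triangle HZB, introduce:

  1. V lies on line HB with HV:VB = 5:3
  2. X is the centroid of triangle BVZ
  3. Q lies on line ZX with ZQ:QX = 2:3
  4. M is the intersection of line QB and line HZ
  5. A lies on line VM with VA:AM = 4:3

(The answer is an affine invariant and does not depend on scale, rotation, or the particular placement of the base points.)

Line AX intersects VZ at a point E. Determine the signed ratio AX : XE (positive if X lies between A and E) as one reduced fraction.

Set H = (0, 0), Z = (1, 0), B = (0, 1); any affine frame gives the same invariant.
1. V lies on line HB with HV:VB = 5:3 ⇒ V = (0, 5/8)
2. X is the centroid of triangle BVZ ⇒ X = (1/3, 13/24)
3. Q lies on line ZX with ZQ:QX = 2:3 ⇒ Q = (11/15, 13/60)
4. M is the intersection of line QB and line HZ ⇒ M = (44/47, 0)
5. A lies on line VM with VA:AM = 4:3 ⇒ A = (176/329, 15/56)
line AX meets VZ at E = (196/389, 965/3112)
X = A + t·(E−A) with t = 389/60, so AX:XE = 389/60:-329/60

AX:XE = -389/329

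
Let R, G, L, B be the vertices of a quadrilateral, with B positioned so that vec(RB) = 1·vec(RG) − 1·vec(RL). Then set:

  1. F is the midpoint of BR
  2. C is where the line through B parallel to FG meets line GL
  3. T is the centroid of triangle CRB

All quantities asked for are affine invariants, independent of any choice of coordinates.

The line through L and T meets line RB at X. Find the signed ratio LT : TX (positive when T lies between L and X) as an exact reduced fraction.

LT:TX = 2

Assign R = (0, 0), G = (1, 0), L = (0, 1), B = (1, -1) — the answer is frame-independent, so this choice is without loss of generality.
1. F is the midpoint of BR ⇒ F = (1/2, -1/2)
2. C is where the line through B parallel to FG meets line GL ⇒ C = (3/2, -1/2)
3. T is the centroid of triangle CRB ⇒ T = (5/6, -1/2)
line LT meets RB at X = (5/4, -5/4)
T = L + t·(X−L) with t = 2/3, so LT:TX = 2/3:1/3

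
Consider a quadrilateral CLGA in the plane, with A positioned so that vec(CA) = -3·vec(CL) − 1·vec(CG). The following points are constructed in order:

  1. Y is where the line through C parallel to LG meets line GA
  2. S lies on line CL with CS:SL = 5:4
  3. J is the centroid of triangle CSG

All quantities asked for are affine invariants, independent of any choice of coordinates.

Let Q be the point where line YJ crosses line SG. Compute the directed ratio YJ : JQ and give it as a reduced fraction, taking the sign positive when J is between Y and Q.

YJ:JQ = 86/25

Choose coordinates C = (0, 0), L = (1, 0), G = (0, 1), A = (-3, -1).
1. Y is where the line through C parallel to LG meets line GA ⇒ Y = (-3/5, 3/5)
2. S lies on line CL with CS:SL = 5:4 ⇒ S = (5/9, 0)
3. J is the centroid of triangle CSG ⇒ J = (5/27, 1/3)
line YJ meets SG at Q = (160/387, 11/43)
J = Y + t·(Q−Y) with t = 86/111, so YJ:JQ = 86/111:25/111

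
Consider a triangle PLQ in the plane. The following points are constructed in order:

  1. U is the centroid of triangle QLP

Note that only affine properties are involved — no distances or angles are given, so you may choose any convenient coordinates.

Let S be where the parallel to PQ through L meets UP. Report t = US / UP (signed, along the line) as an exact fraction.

Work in coordinates with P = (0, 0), L = (1, 0), Q = (0, 1).
1. U is the centroid of triangle QLP ⇒ U = (1/3, 1/3)
through L parallel to PQ: direction (0, 1); meets UP at S = (1, 1)
S = U + t·(P−U) with t = -2

t = -2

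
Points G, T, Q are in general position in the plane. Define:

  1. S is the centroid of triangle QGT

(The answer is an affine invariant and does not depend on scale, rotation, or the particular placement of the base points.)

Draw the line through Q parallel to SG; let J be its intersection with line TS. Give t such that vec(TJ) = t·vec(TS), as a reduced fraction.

Assign G = (0, 0), T = (1, 0), Q = (0, 1) — the answer is frame-independent, so this choice is without loss of generality.
1. S is the centroid of triangle QGT ⇒ S = (1/3, 1/3)
through Q parallel to SG: direction (-1/3, -1/3); meets TS at J = (-1/3, 2/3)
J = T + t·(S−T) with t = 2

t = 2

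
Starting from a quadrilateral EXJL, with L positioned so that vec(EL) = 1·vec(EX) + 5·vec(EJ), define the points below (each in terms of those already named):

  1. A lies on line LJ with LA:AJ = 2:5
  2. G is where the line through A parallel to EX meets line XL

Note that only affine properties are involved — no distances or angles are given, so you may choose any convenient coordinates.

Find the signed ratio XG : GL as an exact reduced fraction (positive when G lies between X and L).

Set E = (0, 0), X = (1, 0), J = (0, 1), L = (1, 5); any affine frame gives the same invariant.
1. A lies on line LJ with LA:AJ = 2:5 ⇒ A = (5/7, 27/7)
2. G is where the line through A parallel to EX meets line XL ⇒ G = (1, 27/7)
G = X + t·(L−X) with t = 27/35, so XG:GL = t:(1−t) = 27/35:8/35

XG:GL = 27/8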